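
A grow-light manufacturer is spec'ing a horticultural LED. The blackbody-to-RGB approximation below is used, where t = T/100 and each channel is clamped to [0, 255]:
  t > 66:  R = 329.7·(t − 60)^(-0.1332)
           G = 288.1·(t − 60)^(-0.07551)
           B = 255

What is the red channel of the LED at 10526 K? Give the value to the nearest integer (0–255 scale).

198

t = 10526/100 = 105.26; the t > 66 branch applies.
R = 329.7·(105.26 − 60)^(-0.1332) = 329.7·45.26^(-0.1332) = 329.7·0.60181 = 198.416.
Rounded: 198.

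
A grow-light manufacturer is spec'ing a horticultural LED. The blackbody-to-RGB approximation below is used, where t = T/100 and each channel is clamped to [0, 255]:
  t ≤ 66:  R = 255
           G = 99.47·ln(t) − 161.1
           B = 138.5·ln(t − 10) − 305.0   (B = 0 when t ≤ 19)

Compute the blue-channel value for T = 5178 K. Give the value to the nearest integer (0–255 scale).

212

t = 5178/100 = 51.78; the t ≤ 66 branch applies.
B = 138.5·ln(51.78 − 10) − 305.0 = 138.5·ln 41.78 − 305.0 = 138.5·3.7324 − 305.0 = 211.940.
Rounded: 212.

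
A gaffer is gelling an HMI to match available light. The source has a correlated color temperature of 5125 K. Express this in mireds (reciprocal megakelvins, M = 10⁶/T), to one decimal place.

195.1 mireds

M = 10⁶ / 5125 = 195.122 → 195.1 mireds.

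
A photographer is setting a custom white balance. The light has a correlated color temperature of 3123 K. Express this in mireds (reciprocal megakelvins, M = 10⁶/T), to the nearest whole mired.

320 mireds

M = 10⁶ / 3123 = 320.205 → 320 mireds.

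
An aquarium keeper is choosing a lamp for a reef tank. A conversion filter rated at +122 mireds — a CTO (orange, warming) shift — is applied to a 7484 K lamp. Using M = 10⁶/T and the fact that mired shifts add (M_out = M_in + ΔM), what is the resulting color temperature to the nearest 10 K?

M_in = 10⁶/7484 = 133.62 mireds.
M_out = 133.62 + (+122) = 255.62 mireds.
T_out = 10⁶/255.62 = 3912.1 K → 3910 K.

3910 K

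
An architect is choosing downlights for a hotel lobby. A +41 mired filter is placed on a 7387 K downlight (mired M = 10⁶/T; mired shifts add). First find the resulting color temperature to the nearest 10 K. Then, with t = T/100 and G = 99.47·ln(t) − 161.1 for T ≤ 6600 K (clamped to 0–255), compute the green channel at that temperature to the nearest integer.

M_in = 10⁶/7387 = 135.37; M_out = 135.37 + (+41) = 176.37.
T_out = 10⁶/176.37 = 5669.8 K → 5670 K; t = 56.7.
G = 99.47·ln 56.7 − 161.1 = 99.47·4.0378 − 161.1 = 240.537.
Rounded: 241.

241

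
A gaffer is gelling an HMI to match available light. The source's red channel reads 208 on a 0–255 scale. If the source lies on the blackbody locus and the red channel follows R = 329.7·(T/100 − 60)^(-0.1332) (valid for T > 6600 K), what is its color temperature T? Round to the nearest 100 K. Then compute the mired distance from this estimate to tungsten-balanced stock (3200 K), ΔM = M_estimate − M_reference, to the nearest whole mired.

(t − 60)^(-0.1332) = 208/329.7 = 0.63088.
t − 60 = 0.63088^(1/-0.1332) = 0.63088^(-7.508) = 31.763, so t = 91.763.
T = 100·t = 9176 K → 9200 K to the nearest 100 K.
M_estimate = 10⁶/9200 = 108.70; M_reference = 10⁶/3200 = 312.50.
ΔM = 108.70 − 312.50 = -203.80 → -204 mireds.

-204 mireds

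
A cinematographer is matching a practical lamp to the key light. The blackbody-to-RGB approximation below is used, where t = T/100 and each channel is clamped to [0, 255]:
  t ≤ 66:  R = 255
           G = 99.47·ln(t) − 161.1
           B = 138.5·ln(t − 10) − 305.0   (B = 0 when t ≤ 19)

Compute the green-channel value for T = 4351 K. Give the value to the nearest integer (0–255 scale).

214

t = 4351/100 = 43.51; the t ≤ 66 branch applies.
G = 99.47·ln 43.51 − 161.1 = 99.47·3.7730 − 161.1 = 214.199.
Rounded: 214.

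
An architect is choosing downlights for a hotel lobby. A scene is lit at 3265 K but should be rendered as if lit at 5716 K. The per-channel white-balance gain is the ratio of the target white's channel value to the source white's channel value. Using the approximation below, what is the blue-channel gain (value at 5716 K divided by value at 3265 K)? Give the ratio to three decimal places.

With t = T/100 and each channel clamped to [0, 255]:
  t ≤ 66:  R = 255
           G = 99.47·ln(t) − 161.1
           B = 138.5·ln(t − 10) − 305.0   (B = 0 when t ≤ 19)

At 3265 K (t = 32.65):
  B = 138.5·ln(32.65 − 10) − 305.0 = 138.5·ln 22.65 − 305.0 = 138.5·3.1202 − 305.0 = 127.142.
At 5716 K (t = 57.16):
  B = 138.5·ln(57.16 − 10) − 305.0 = 138.5·ln 47.16 − 305.0 = 138.5·3.8535 − 305.0 = 228.716.
Gain = 228.716 / 127.142 = 1.7989 → 1.799.

1.799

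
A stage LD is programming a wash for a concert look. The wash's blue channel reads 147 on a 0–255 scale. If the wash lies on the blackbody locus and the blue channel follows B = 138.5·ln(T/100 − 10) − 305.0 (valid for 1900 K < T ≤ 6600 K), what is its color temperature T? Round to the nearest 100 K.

3600 K

ln(t − 10) = (147 + 305.0) / 138.5 = 3.2635.
t − 10 = e^3.2635 = 26.142, so t = 36.142.
T = 100·t = 3614 K → 3600 K to the nearest 100 K.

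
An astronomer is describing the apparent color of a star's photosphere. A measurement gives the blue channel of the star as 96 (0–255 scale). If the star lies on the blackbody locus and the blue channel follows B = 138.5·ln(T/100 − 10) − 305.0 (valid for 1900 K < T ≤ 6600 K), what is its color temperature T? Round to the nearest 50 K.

2800 K

ln(t − 10) = (96 + 305.0) / 138.5 = 2.8953.
t − 10 = e^2.8953 = 18.089, so t = 28.089.
T = 100·t = 2809 K → 2800 K to the nearest 50 K.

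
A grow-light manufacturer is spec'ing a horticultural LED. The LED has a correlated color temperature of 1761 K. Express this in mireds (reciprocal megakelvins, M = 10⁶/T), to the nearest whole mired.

M = 10⁶ / 1761 = 567.859 → 568 mireds.

568 mireds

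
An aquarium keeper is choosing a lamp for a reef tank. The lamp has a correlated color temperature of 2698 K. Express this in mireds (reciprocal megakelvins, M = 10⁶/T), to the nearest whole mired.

M = 10⁶ / 2698 = 370.645 → 371 mireds.

371 mireds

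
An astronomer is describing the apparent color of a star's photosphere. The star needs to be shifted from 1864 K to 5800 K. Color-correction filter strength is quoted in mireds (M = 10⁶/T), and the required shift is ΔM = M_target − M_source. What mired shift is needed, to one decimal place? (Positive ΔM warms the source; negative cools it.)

M_source = 10⁶/1864 = 536.481; M_target = 10⁶/5800 = 172.414.
ΔM = 172.414 − 536.481 = -364.067 → -364.1 mireds, a cooling shift.

-364.1 mireds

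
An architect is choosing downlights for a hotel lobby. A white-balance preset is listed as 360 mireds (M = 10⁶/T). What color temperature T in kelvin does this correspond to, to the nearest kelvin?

2778 K

T = 10⁶ / 360 = 2777.78 K → 2778 K.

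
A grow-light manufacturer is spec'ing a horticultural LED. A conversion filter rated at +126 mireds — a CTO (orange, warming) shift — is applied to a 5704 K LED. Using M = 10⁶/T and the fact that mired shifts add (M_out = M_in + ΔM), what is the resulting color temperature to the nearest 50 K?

3300 K

M_in = 10⁶/5704 = 175.32 mireds.
M_out = 175.32 + (+126) = 301.32 mireds.
T_out = 10⁶/301.32 = 3318.8 K → 3300 K.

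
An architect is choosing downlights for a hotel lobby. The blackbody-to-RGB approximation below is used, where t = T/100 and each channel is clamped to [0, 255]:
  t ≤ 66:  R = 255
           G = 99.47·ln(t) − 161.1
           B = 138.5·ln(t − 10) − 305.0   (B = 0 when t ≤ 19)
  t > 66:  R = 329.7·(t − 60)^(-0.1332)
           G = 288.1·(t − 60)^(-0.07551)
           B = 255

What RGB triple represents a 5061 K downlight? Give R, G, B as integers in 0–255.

R=255, G=229, B=208

t = 5061/100 = 50.61; the t ≤ 66 branch applies.
R = 255 by definition for t ≤ 66.
G = 99.47·ln 50.61 − 161.1 = 99.47·3.9241 − 161.1 = 229.235.
B = 138.5·ln(50.61 − 10) − 305.0 = 138.5·ln 40.61 − 305.0 = 138.5·3.7040 − 305.0 = 208.006.
Rounded: (255, 229, 208).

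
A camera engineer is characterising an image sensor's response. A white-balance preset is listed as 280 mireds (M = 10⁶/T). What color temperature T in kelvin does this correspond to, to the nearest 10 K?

T = 10⁶ / 280 = 3571.43 K → 3570 K.

3570 K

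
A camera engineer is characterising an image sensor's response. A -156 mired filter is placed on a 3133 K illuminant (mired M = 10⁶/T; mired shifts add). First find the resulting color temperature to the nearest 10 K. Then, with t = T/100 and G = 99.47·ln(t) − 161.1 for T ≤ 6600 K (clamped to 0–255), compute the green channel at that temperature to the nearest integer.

248

M_in = 10⁶/3133 = 319.18; M_out = 319.18 + (-156) = 163.18.
T_out = 10⁶/163.18 = 6128.1 K → 6130 K; t = 61.3.
G = 99.47·ln 61.3 − 161.1 = 99.47·4.1158 − 161.1 = 248.297.
Rounded: 248.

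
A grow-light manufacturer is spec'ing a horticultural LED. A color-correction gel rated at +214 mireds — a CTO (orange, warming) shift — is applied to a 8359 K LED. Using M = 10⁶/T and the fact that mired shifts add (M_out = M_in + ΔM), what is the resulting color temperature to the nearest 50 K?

M_in = 10⁶/8359 = 119.63 mireds.
M_out = 119.63 + (+214) = 333.63 mireds.
T_out = 10⁶/333.63 = 2997.3 K → 3000 K.

3000 K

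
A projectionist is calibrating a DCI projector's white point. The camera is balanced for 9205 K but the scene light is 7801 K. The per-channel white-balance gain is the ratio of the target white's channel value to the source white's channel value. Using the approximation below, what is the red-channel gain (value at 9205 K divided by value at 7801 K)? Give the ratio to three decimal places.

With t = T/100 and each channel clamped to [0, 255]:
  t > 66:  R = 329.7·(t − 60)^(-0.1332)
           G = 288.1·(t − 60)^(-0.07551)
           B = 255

At 7801 K (t = 78.01):
  R = 329.7·(78.01 − 60)^(-0.1332) = 329.7·18.01^(-0.1332) = 329.7·0.68040 = 224.329.
At 9205 K (t = 92.05):
  R = 329.7·(92.05 − 60)^(-0.1332) = 329.7·32.05^(-0.1332) = 329.7·0.63012 = 207.751.
Gain = 207.751 / 224.329 = 0.9261 → 0.926.

0.926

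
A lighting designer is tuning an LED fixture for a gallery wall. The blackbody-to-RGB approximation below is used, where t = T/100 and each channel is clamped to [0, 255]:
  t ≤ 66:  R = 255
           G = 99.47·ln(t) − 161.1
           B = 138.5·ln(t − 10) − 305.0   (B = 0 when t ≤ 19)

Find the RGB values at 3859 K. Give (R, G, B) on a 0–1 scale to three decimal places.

(1.000, 0.793, 0.625)

t = 3859/100 = 38.59; the t ≤ 66 branch applies.
R = 255 by definition for t ≤ 66.
G = 99.47·ln 38.59 − 161.1 = 99.47·3.6530 − 161.1 = 202.263.
B = 138.5·ln(38.59 − 10) − 305.0 = 138.5·ln 28.59 − 305.0 = 138.5·3.3531 − 305.0 = 159.398.
Dividing each by 255: (1.0000, 0.7932, 0.6251) → (1.000, 0.793, 0.625).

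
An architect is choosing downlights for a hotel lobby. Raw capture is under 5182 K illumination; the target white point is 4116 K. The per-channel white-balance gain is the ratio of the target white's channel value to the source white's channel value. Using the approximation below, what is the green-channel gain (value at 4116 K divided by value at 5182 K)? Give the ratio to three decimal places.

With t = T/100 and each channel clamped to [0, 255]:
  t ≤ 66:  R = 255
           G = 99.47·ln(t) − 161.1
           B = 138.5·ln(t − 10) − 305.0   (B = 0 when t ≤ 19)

0.901

At 5182 K (t = 51.82):
  G = 99.47·ln 51.82 − 161.1 = 99.47·3.9478 − 161.1 = 231.585.
At 4116 K (t = 41.16):
  G = 99.47·ln 41.16 − 161.1 = 99.47·3.7175 − 161.1 = 208.676.
Gain = 208.676 / 231.585 = 0.9011 → 0.901.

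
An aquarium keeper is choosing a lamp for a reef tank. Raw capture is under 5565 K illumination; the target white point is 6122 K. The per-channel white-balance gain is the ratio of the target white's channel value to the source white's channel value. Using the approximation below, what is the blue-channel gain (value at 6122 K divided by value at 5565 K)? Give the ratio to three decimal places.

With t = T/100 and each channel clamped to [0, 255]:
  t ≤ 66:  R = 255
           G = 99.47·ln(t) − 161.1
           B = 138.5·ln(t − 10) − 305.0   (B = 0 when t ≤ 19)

At 5565 K (t = 55.65):
  B = 138.5·ln(55.65 − 10) − 305.0 = 138.5·ln 45.65 − 305.0 = 138.5·3.8210 − 305.0 = 224.209.
At 6122 K (t = 61.22):
  B = 138.5·ln(61.22 − 10) − 305.0 = 138.5·ln 51.22 − 305.0 = 138.5·3.9361 − 305.0 = 240.154.
Gain = 240.154 / 224.209 = 1.0711 → 1.071.

1.071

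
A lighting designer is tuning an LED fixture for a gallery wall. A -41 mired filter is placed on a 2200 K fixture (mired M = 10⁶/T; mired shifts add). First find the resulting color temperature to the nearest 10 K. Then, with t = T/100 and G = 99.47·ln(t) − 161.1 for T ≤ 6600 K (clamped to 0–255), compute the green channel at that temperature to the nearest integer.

M_in = 10⁶/2200 = 454.55; M_out = 454.55 + (-41) = 413.55.
T_out = 10⁶/413.55 = 2418.1 K → 2420 K; t = 24.2.
G = 99.47·ln 24.2 − 161.1 = 99.47·3.1864 − 161.1 = 155.846.
Rounded: 156.

156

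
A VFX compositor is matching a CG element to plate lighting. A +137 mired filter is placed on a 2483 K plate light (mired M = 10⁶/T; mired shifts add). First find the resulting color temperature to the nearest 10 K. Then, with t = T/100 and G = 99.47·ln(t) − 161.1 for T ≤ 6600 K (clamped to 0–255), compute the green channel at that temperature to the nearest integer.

129

M_in = 10⁶/2483 = 402.74; M_out = 402.74 + (+137) = 539.74.
T_out = 10⁶/539.74 = 1852.7 K → 1850 K; t = 18.5.
G = 99.47·ln 18.5 − 161.1 = 99.47·2.9178 − 161.1 = 129.131.
Rounded: 129.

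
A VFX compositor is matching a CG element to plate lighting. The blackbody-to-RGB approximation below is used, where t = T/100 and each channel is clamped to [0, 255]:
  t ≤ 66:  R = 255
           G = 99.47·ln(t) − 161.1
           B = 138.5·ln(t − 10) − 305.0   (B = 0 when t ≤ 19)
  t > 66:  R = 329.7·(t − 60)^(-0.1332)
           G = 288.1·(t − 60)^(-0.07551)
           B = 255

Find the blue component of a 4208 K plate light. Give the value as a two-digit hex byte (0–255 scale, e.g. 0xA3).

t = 4208/100 = 42.08; the t ≤ 66 branch applies.
B = 138.5·ln(42.08 − 10) − 305.0 = 138.5·ln 32.08 − 305.0 = 138.5·3.4682 − 305.0 = 175.350.
Rounded: 175; in hex, 0xAF.

0xAF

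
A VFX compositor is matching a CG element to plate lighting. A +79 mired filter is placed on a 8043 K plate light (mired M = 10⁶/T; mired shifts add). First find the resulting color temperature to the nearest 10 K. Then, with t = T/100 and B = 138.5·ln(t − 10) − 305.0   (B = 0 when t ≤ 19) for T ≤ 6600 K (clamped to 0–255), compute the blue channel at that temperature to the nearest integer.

203

M_in = 10⁶/8043 = 124.33; M_out = 124.33 + (+79) = 203.33.
T_out = 10⁶/203.33 = 4918.1 K → 4920 K; t = 49.2.
B = 138.5·ln(49.2 − 10) − 305.0 = 138.5·ln 39.2 − 305.0 = 138.5·3.6687 − 305.0 = 203.112.
Rounded: 203.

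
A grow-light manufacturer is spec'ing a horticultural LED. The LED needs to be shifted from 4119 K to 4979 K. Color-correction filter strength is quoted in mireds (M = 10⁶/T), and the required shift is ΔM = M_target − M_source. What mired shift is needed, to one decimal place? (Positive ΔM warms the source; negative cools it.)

M_source = 10⁶/4119 = 242.777; M_target = 10⁶/4979 = 200.844.
ΔM = 200.844 − 242.777 = -41.934 → -41.9 mireds, a cooling shift.

-41.9 mireds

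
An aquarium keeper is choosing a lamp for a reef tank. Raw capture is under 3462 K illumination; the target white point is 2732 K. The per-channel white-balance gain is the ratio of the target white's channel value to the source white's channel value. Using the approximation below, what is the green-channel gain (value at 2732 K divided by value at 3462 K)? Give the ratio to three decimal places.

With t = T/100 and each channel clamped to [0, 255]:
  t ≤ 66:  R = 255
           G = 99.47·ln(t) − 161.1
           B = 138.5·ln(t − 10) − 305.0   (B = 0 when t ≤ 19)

At 3462 K (t = 34.62):
  G = 99.47·ln 34.62 − 161.1 = 99.47·3.5444 − 161.1 = 191.465.
At 2732 K (t = 27.32):
  G = 99.47·ln 27.32 − 161.1 = 99.47·3.3076 − 161.1 = 167.909.
Gain = 167.909 / 191.465 = 0.8770 → 0.877.

0.877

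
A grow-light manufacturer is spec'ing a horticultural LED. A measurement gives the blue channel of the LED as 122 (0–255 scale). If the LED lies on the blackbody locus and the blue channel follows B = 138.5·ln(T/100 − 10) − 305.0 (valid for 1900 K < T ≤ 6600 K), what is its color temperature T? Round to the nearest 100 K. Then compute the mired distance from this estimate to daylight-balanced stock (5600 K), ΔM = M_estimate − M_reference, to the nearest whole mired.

ln(t − 10) = (122 + 305.0) / 138.5 = 3.0830.
t − 10 = e^3.0830 = 21.824, so t = 31.824.
T = 100·t = 3182 K → 3200 K to the nearest 100 K.
M_estimate = 10⁶/3200 = 312.50; M_reference = 10⁶/5600 = 178.57.
ΔM = 312.50 − 178.57 = 133.93 → +134 mireds.

+134 mireds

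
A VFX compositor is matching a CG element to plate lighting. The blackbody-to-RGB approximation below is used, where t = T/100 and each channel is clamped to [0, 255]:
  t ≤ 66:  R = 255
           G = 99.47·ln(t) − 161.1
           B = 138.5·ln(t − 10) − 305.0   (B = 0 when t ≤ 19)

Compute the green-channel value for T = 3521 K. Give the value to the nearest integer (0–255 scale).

t = 3521/100 = 35.21; the t ≤ 66 branch applies.
G = 99.47·ln 35.21 − 161.1 = 99.47·3.5613 − 161.1 = 193.146.
Rounded: 193.

193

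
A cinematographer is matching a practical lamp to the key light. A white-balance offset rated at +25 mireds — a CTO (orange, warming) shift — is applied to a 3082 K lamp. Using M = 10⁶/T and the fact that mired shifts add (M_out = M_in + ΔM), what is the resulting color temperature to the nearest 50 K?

2850 K

M_in = 10⁶/3082 = 324.46 mireds.
M_out = 324.46 + (+25) = 349.46 mireds.
T_out = 10⁶/349.46 = 2861.5 K → 2850 K.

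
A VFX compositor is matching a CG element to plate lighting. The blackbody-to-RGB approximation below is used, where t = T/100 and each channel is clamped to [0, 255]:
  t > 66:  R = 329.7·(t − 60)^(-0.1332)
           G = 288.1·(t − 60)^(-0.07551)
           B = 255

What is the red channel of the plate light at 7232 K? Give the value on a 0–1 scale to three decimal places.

0.925

t = 7232/100 = 72.32; the t > 66 branch applies.
R = 329.7·(72.32 − 60)^(-0.1332) = 329.7·12.32^(-0.1332) = 329.7·0.71570 = 235.966.
On a 0–1 scale: 235.966/255 = 0.9254 → 0.925.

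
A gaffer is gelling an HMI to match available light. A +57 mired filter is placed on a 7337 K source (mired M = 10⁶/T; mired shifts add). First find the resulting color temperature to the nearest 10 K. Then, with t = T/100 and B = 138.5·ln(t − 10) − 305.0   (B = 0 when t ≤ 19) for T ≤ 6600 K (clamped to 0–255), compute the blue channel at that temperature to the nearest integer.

212

M_in = 10⁶/7337 = 136.30; M_out = 136.30 + (+57) = 193.30.
T_out = 10⁶/193.30 = 5173.4 K → 5170 K; t = 51.7.
B = 138.5·ln(51.7 − 10) − 305.0 = 138.5·ln 41.7 − 305.0 = 138.5·3.7305 − 305.0 = 211.674.
Rounded: 212.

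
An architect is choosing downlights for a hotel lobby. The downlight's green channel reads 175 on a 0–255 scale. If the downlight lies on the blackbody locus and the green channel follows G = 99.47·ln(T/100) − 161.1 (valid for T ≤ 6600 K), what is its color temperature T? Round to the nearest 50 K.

2950 K

ln t = (175 + 161.1) / 99.47 = 3.3789.
t = e^3.3789 = 29.339.
T = 100·t = 2934 K → 2950 K to the nearest 50 K.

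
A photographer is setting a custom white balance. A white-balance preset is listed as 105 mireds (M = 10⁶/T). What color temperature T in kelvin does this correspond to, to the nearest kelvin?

T = 10⁶ / 105 = 9523.81 K → 9524 K.

9524 K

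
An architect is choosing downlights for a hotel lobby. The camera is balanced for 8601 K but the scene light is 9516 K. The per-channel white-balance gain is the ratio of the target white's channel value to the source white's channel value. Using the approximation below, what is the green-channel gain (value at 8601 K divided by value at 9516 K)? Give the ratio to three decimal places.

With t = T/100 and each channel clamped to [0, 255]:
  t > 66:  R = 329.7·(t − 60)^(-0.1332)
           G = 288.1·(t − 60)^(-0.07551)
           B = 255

1.023

At 9516 K (t = 95.16):
  G = 288.1·(95.16 − 60)^(-0.07551) = 288.1·35.16^(-0.07551) = 288.1·0.76429 = 220.192.
At 8601 K (t = 86.01):
  G = 288.1·(86.01 − 60)^(-0.07551) = 288.1·26.01^(-0.07551) = 288.1·0.78188 = 225.261.
Gain = 225.261 / 220.192 = 1.0230 → 1.023.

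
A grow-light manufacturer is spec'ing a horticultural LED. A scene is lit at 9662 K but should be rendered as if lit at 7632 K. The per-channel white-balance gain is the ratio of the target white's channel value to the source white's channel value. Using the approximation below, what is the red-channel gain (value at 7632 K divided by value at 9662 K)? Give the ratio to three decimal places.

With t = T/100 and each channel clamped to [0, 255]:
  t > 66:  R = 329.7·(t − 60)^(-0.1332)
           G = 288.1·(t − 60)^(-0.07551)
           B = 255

1.114

At 9662 K (t = 96.62):
  R = 329.7·(96.62 − 60)^(-0.1332) = 329.7·36.62^(-0.1332) = 329.7·0.61903 = 204.095.
At 7632 K (t = 76.32):
  R = 329.7·(76.32 − 60)^(-0.1332) = 329.7·16.32^(-0.1332) = 329.7·0.68939 = 227.292.
Gain = 227.292 / 204.095 = 1.1137 → 1.114.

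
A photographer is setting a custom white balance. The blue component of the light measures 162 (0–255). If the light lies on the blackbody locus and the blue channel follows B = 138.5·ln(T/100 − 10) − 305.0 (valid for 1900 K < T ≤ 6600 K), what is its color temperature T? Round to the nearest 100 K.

3900 K

ln(t − 10) = (162 + 305.0) / 138.5 = 3.3718.
t − 10 = e^3.3718 = 29.132, so t = 39.132.
T = 100·t = 3913 K → 3900 K to the nearest 100 K.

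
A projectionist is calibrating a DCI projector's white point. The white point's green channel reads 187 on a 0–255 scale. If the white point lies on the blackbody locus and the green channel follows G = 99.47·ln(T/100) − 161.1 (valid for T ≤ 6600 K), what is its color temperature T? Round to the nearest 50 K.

ln t = (187 + 161.1) / 99.47 = 3.4995.
t = e^3.4995 = 33.100.
T = 100·t = 3310 K → 3300 K to the nearest 50 K.

3300 K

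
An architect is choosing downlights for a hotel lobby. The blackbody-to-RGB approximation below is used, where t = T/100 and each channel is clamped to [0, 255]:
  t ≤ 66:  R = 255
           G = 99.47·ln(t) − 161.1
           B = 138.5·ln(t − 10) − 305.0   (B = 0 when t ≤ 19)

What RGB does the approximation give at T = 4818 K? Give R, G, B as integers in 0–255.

R=255, G=224, B=199

t = 4818/100 = 48.18; the t ≤ 66 branch applies.
R = 255 by definition for t ≤ 66.
G = 99.47·ln 48.18 − 161.1 = 99.47·3.8749 − 161.1 = 224.341.
B = 138.5·ln(48.18 − 10) − 305.0 = 138.5·ln 38.18 − 305.0 = 138.5·3.6423 − 305.0 = 199.460.
Rounded: (255, 224, 199).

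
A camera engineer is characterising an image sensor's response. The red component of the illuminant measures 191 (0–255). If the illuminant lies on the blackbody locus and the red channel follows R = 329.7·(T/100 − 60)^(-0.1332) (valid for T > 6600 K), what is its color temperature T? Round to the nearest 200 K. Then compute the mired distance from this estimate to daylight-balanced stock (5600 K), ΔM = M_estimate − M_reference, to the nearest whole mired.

-95 mireds

(t − 60)^(-0.1332) = 191/329.7 = 0.57931.
t − 60 = 0.57931^(1/-0.1332) = 0.57931^(-7.508) = 60.245, so t = 120.245.
T = 100·t = 12025 K → 12000 K to the nearest 200 K.
M_estimate = 10⁶/12000 = 83.33; M_reference = 10⁶/5600 = 178.57.
ΔM = 83.33 − 178.57 = -95.24 → -95 mireds.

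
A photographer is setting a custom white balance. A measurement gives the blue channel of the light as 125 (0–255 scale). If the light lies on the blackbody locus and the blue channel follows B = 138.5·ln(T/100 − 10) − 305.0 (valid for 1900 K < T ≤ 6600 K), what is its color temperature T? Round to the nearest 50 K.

3250 K

ln(t − 10) = (125 + 305.0) / 138.5 = 3.1047.
t − 10 = e^3.1047 = 22.302, so t = 32.302.
T = 100·t = 3230 K → 3250 K to the nearest 50 K.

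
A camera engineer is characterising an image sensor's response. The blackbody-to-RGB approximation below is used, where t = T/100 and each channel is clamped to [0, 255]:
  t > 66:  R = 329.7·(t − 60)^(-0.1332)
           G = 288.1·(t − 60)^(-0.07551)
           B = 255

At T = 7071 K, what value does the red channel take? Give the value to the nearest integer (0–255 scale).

t = 7071/100 = 70.71; the t > 66 branch applies.
R = 329.7·(70.71 − 60)^(-0.1332) = 329.7·10.71^(-0.1332) = 329.7·0.72918 = 240.409.
Rounded: 240.

240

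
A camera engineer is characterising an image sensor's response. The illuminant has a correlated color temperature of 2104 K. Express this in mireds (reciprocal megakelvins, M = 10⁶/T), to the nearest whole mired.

475 mireds

M = 10⁶ / 2104 = 475.285 → 475 mireds.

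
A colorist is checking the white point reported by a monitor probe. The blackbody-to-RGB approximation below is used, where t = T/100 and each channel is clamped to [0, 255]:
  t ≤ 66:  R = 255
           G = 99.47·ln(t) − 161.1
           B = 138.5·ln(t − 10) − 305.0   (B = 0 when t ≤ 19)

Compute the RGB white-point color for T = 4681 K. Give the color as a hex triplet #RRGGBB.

t = 4681/100 = 46.81; the t ≤ 66 branch applies.
R = 255 by definition for t ≤ 66.
G = 99.47·ln 46.81 − 161.1 = 99.47·3.8461 − 161.1 = 221.471.
B = 138.5·ln(46.81 − 10) − 305.0 = 138.5·ln 36.81 − 305.0 = 138.5·3.6058 − 305.0 = 194.399.
Rounded: (255, 221, 194).
In hex: #FFDDC2.

#FFDDC2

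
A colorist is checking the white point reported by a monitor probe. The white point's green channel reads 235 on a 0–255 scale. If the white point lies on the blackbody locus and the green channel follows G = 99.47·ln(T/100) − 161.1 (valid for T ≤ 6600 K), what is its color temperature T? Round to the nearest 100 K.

5400 K

ln t = (235 + 161.1) / 99.47 = 3.9821.
t = e^3.9821 = 53.630.
T = 100·t = 5363 K → 5400 K to the nearest 100 K.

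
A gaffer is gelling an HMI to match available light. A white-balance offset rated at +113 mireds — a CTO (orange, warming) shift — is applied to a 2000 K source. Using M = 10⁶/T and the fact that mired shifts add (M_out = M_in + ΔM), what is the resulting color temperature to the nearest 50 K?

1650 K

M_in = 10⁶/2000 = 500.00 mireds.
M_out = 500.00 + (+113) = 613.00 mireds.
T_out = 10⁶/613.00 = 1631.3 K → 1650 K.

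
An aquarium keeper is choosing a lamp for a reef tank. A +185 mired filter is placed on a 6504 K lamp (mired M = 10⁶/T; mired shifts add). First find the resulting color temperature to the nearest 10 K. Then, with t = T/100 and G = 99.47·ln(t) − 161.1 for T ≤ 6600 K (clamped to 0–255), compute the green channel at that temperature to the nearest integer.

M_in = 10⁶/6504 = 153.75; M_out = 153.75 + (+185) = 338.75.
T_out = 10⁶/338.75 = 2952.0 K → 2950 K; t = 29.5.
G = 99.47·ln 29.5 − 161.1 = 99.47·3.3844 − 161.1 = 175.545.
Rounded: 176.

176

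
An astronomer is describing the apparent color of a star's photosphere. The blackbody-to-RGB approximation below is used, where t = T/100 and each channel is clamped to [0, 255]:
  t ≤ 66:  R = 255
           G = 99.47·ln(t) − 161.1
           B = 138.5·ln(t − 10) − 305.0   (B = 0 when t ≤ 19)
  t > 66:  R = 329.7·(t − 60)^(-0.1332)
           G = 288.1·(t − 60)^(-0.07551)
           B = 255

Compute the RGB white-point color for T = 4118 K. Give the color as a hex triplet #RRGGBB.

t = 4118/100 = 41.18; the t ≤ 66 branch applies.
R = 255 by definition for t ≤ 66.
G = 99.47·ln 41.18 − 161.1 = 99.47·3.7180 − 161.1 = 208.725.
B = 138.5·ln(41.18 − 10) − 305.0 = 138.5·ln 31.18 − 305.0 = 138.5·3.4398 − 305.0 = 171.409.
Rounded: (255, 209, 171).
In hex: #FFD1AB.

#FFD1AB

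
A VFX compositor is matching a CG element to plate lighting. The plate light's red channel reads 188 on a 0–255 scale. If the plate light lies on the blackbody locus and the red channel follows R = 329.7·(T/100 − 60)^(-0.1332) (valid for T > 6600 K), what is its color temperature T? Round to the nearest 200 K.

12800 K

(t − 60)^(-0.1332) = 188/329.7 = 0.57022.
t − 60 = 0.57022^(1/-0.1332) = 0.57022^(-7.508) = 67.848, so t = 127.848.
T = 100·t = 12785 K → 12800 K to the nearest 200 K.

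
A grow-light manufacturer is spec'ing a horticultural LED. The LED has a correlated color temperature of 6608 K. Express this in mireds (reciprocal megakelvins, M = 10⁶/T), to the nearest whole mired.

151 mireds

M = 10⁶ / 6608 = 151.332 → 151 mireds.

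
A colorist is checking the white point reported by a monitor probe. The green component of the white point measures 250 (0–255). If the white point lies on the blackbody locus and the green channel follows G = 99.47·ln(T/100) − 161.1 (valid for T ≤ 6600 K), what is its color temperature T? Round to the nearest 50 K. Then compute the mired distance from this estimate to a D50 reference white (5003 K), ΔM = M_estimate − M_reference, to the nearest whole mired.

ln t = (250 + 161.1) / 99.47 = 4.1329.
t = e^4.1329 = 62.359.
T = 100·t = 6236 K → 6250 K to the nearest 50 K.
M_estimate = 10⁶/6250 = 160.00; M_reference = 10⁶/5003 = 199.88.
ΔM = 160.00 − 199.88 = -39.88 → -40 mireds.

-40 mireds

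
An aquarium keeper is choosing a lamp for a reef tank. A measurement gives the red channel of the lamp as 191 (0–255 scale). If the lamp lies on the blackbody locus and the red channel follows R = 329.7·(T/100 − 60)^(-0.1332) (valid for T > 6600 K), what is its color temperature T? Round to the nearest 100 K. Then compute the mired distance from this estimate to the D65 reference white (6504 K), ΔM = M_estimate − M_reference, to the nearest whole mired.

(t − 60)^(-0.1332) = 191/329.7 = 0.57931.
t − 60 = 0.57931^(1/-0.1332) = 0.57931^(-7.508) = 60.245, so t = 120.245.
T = 100·t = 12025 K → 12000 K to the nearest 100 K.
M_estimate = 10⁶/12000 = 83.33; M_reference = 10⁶/6504 = 153.75.
ΔM = 83.33 − 153.75 = -70.42 → -70 mireds.

-70 mireds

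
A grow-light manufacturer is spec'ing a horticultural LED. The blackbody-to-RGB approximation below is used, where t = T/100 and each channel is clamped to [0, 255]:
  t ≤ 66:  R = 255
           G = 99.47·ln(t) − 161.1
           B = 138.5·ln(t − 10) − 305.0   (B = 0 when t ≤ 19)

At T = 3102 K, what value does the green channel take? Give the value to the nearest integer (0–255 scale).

181

t = 3102/100 = 31.02; the t ≤ 66 branch applies.
G = 99.47·ln 31.02 − 161.1 = 99.47·3.4346 − 161.1 = 180.543.
Rounded: 181.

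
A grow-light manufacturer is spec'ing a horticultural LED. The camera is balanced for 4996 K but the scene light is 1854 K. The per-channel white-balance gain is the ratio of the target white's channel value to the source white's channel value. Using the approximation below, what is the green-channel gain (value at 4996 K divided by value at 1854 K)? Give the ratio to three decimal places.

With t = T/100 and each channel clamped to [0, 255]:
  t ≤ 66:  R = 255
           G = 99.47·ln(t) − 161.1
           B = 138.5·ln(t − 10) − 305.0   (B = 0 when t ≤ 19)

At 1854 K (t = 18.54):
  G = 99.47·ln 18.54 − 161.1 = 99.47·2.9199 − 161.1 = 129.345.
At 4996 K (t = 49.96):
  G = 99.47·ln 49.96 − 161.1 = 99.47·3.9112 − 161.1 = 227.949.
Gain = 227.949 / 129.345 = 1.7623 → 1.762.

1.762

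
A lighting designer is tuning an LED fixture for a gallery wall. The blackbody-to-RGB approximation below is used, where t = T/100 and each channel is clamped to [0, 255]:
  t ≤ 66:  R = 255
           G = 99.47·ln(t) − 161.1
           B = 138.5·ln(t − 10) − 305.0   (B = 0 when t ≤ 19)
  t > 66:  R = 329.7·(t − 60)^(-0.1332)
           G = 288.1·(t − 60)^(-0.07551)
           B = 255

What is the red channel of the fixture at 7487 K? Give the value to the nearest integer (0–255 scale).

230

t = 7487/100 = 74.87; the t > 66 branch applies.
R = 329.7·(74.87 − 60)^(-0.1332) = 329.7·14.87^(-0.1332) = 329.7·0.69799 = 230.127.
Rounded: 230.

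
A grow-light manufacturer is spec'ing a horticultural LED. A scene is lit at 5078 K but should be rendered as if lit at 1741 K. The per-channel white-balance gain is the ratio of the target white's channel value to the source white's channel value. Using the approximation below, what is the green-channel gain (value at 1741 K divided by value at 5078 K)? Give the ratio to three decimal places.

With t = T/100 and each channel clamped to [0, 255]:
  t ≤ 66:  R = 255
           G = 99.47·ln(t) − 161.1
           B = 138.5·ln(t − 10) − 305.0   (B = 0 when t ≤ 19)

0.536

At 5078 K (t = 50.78):
  G = 99.47·ln 50.78 − 161.1 = 99.47·3.9275 − 161.1 = 229.569.
At 1741 K (t = 17.41):
  G = 99.47·ln 17.41 − 161.1 = 99.47·2.8570 − 161.1 = 123.090.
Gain = 123.090 / 229.569 = 0.5362 → 0.536.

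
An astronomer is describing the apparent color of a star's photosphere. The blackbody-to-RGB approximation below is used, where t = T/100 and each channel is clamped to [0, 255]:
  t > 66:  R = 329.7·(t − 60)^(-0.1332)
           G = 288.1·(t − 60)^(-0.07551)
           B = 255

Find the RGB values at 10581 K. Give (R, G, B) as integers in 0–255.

(198, 216, 255)

t = 10581/100 = 105.81; the t > 66 branch applies.
R = 329.7·(105.81 − 60)^(-0.1332) = 329.7·45.81^(-0.1332) = 329.7·0.60084 = 198.098.
G = 288.1·(105.81 − 60)^(-0.07551) = 288.1·45.81^(-0.07551) = 288.1·0.74917 = 215.836.
B = 255 by definition for t > 66.
Rounded: (198, 216, 255).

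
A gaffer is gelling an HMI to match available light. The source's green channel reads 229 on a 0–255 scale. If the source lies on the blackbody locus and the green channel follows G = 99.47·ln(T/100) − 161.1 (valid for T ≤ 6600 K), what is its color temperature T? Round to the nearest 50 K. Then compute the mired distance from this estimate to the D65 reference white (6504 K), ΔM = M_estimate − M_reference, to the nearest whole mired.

ln t = (229 + 161.1) / 99.47 = 3.9218.
t = e^3.9218 = 50.491.
T = 100·t = 5049 K → 5050 K to the nearest 50 K.
M_estimate = 10⁶/5050 = 198.02; M_reference = 10⁶/6504 = 153.75.
ΔM = 198.02 − 153.75 = 44.27 → +44 mireds.

+44 mireds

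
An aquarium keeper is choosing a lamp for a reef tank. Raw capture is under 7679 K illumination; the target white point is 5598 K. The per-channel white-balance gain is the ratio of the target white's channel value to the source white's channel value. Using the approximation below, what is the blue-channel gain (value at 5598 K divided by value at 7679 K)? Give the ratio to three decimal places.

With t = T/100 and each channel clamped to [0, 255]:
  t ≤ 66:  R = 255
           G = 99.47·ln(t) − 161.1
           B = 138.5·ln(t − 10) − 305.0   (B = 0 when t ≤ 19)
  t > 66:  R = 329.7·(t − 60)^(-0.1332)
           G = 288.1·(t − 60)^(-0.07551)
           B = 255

0.883

At 7679 K (t = 76.79):
  B = 255 by definition for t > 66.
At 5598 K (t = 55.98):
  B = 138.5·ln(55.98 − 10) − 305.0 = 138.5·ln 45.98 − 305.0 = 138.5·3.8282 − 305.0 = 225.207.
Gain = 225.207 / 255.000 = 0.8832 → 0.883.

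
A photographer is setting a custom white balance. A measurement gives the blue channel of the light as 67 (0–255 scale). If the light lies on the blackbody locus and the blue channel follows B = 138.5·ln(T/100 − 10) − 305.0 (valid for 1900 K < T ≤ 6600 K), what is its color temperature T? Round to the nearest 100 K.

ln(t − 10) = (67 + 305.0) / 138.5 = 2.6859.
t − 10 = e^2.6859 = 14.672, so t = 24.672.
T = 100·t = 2467 K → 2500 K to the nearest 100 K.

2500 K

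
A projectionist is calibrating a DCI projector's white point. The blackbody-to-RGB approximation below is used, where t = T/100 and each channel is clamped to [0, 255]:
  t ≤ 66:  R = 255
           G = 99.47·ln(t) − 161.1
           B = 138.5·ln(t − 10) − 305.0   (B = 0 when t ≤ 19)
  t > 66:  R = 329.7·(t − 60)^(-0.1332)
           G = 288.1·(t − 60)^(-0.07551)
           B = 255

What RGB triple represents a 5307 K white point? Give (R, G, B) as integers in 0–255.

t = 5307/100 = 53.07; the t ≤ 66 branch applies.
R = 255 by definition for t ≤ 66.
G = 99.47·ln 53.07 − 161.1 = 99.47·3.9716 − 161.1 = 233.956.
B = 138.5·ln(53.07 − 10) − 305.0 = 138.5·ln 43.07 − 305.0 = 138.5·3.7628 − 305.0 = 216.151.
Rounded: (255, 234, 216).

(255, 234, 216)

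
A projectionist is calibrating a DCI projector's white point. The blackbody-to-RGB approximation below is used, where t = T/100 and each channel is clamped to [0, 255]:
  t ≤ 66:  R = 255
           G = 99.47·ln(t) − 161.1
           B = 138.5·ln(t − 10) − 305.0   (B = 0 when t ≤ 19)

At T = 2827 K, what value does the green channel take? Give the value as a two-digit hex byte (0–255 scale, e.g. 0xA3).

0xAB

t = 2827/100 = 28.27; the t ≤ 66 branch applies.
G = 99.47·ln 28.27 − 161.1 = 99.47·3.3418 − 161.1 = 171.309.
Rounded: 171; in hex, 0xAB.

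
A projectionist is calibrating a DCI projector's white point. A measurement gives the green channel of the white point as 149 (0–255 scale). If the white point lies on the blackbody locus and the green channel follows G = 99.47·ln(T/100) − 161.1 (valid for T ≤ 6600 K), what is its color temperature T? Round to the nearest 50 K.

ln t = (149 + 161.1) / 99.47 = 3.1175.
t = e^3.1175 = 22.590.
T = 100·t = 2259 K → 2250 K to the nearest 50 K.

2250 K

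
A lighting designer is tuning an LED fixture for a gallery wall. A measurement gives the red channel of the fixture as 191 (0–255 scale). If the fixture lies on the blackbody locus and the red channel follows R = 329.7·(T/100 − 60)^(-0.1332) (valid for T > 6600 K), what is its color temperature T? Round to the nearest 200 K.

(t − 60)^(-0.1332) = 191/329.7 = 0.57931.
t − 60 = 0.57931^(1/-0.1332) = 0.57931^(-7.508) = 60.245, so t = 120.245.
T = 100·t = 12025 K → 12000 K to the nearest 200 K.

12000 K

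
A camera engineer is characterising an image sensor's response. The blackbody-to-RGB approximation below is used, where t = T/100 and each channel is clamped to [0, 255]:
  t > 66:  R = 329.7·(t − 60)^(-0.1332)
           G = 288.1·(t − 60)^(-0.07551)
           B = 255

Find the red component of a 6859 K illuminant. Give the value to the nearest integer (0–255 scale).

t = 6859/100 = 68.59; the t > 66 branch applies.
R = 329.7·(68.59 − 60)^(-0.1332) = 329.7·8.59^(-0.1332) = 329.7·0.75092 = 247.577.
Rounded: 248.

248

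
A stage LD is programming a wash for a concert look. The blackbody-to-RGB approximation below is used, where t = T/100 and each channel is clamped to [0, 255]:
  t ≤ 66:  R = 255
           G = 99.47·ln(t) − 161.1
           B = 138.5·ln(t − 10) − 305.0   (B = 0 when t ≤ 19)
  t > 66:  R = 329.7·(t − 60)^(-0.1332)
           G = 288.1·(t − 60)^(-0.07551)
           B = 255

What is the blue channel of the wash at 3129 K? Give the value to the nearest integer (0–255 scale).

t = 3129/100 = 31.29; the t ≤ 66 branch applies.
B = 138.5·ln(31.29 − 10) − 305.0 = 138.5·ln 21.29 − 305.0 = 138.5·3.0582 − 305.0 = 118.566.
Rounded: 119.

119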